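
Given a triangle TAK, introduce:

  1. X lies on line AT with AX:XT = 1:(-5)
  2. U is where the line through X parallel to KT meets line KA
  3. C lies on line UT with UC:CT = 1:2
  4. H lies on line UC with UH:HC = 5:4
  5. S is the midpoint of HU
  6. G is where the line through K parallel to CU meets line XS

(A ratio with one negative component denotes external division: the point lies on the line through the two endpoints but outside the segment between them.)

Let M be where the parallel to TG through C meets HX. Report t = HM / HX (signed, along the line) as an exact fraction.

t = 32/29

Assign T = (0, 0), A = (1, 0), K = (0, 1) — the answer is frame-independent, so this choice is without loss of generality.
1. X lies on line AT with AX:XT = 1:(-5) ⇒ X = (5/4, 0)
2. U is where the line through X parallel to KT meets line KA ⇒ U = (5/4, -1/4)
3. C lies on line UT with UC:CT = 1:2 ⇒ C = (5/6, -1/6)
4. H lies on line UC with UH:HC = 5:4 ⇒ H = (55/54, -11/54)
5. S is the midpoint of HU ⇒ S = (245/216, -49/216)
6. G is where the line through K parallel to CU meets line XS ⇒ G = (115/72, 49/72)
through C parallel to TG: direction (115/72, 49/72); meets HX at M = (665/522, 11/522)
M = H + t·(X−H) with t = 32/29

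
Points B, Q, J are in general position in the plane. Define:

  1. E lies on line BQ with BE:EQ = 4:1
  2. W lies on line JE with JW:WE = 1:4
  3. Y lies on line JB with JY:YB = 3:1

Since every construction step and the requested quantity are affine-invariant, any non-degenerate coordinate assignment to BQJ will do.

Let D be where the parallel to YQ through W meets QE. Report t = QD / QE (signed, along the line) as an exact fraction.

Work in coordinates with B = (0, 0), Q = (1, 0), J = (0, 1).
1. E lies on line BQ with BE:EQ = 4:1 ⇒ E = (4/5, 0)
2. W lies on line JE with JW:WE = 1:4 ⇒ W = (4/25, 4/5)
3. Y lies on line JB with JY:YB = 3:1 ⇒ Y = (0, 1/4)
through W parallel to YQ: direction (1, -1/4); meets QE at D = (84/25, 0)
D = Q + t·(E−Q) with t = -59/5

t = -59/5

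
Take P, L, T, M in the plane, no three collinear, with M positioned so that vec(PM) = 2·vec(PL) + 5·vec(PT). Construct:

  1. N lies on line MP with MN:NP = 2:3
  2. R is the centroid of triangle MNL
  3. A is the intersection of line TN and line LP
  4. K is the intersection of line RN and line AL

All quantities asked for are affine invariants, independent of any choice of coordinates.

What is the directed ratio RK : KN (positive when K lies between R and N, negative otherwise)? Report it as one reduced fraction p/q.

Assign P = (0, 0), L = (1, 0), T = (0, 1), M = (2, 5) — the answer is frame-independent, so this choice is without loss of generality.
1. N lies on line MP with MN:NP = 2:3 ⇒ N = (6/5, 3)
2. R is the centroid of triangle MNL ⇒ R = (7/5, 8/3)
3. A is the intersection of line TN and line LP ⇒ A = (-3/5, 0)
4. K is the intersection of line RN and line AL ⇒ K = (3, 0)
K = R + t·(N−R) with t = -8, so RK:KN = t:(1−t) = -8:9

RK:KN = -8/9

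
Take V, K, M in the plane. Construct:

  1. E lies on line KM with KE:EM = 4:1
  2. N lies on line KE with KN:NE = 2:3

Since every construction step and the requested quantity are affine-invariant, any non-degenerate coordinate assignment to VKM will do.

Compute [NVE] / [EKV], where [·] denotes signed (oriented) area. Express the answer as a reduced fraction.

Assign V = (0, 0), K = (1, 0), M = (0, 1) — the answer is frame-independent, so this choice is without loss of generality.
1. E lies on line KM with KE:EM = 4:1 ⇒ E = (1/5, 4/5)
2. N lies on line KE with KN:NE = 2:3 ⇒ N = (17/25, 8/25)
2·[NVE] = -12/25, 2·[EKV] = -4/5
[NVE]:[EKV] = -12/25:-4/5 = 3/5

[NVE]:[EKV] = 3/5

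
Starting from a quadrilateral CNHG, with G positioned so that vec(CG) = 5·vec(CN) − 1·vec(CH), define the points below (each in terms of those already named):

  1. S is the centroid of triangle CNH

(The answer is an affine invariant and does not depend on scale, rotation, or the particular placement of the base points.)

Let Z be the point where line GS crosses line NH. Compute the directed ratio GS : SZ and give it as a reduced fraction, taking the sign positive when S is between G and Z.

Choose coordinates C = (0, 0), N = (1, 0), H = (0, 1), G = (5, -1).
1. S is the centroid of triangle CNH ⇒ S = (1/3, 1/3)
line GS meets NH at Z = (4/5, 1/5)
S = G + t·(Z−G) with t = 10/9, so GS:SZ = 10/9:-1/9

GS:SZ = -10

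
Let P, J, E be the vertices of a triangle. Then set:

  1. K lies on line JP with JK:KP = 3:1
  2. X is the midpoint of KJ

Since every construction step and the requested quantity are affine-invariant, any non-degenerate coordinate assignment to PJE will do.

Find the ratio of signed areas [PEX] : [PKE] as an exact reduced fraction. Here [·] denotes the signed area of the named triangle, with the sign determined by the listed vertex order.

Work in coordinates with P = (0, 0), J = (1, 0), E = (0, 1).
1. K lies on line JP with JK:KP = 3:1 ⇒ K = (1/4, 0)
2. X is the midpoint of KJ ⇒ X = (5/8, 0)
2·[PEX] = -5/8, 2·[PKE] = 1/4
[PEX]:[PKE] = -5/8:1/4 = -5/2

[PEX]:[PKE] = -5/2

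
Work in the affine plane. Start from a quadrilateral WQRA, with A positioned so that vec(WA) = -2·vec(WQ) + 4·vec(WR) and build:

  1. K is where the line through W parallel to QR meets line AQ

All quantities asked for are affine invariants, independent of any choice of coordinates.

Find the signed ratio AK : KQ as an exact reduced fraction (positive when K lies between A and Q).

AK:KQ = -2

Set W = (0, 0), Q = (1, 0), R = (0, 1), A = (-2, 4); any affine frame gives the same invariant.
1. K is where the line through W parallel to QR meets line AQ ⇒ K = (4, -4)
K = A + t·(Q−A) with t = 2, so AK:KQ = t:(1−t) = 2:-1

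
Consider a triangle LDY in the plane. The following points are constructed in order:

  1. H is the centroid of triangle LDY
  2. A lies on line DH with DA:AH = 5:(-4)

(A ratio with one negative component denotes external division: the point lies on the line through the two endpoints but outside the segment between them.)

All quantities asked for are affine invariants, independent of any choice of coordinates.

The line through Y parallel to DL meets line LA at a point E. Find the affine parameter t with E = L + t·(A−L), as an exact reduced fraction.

t = 3/5

Assign L = (0, 0), D = (1, 0), Y = (0, 1) — the answer is frame-independent, so this choice is without loss of generality.
1. H is the centroid of triangle LDY ⇒ H = (1/3, 1/3)
2. A lies on line DH with DA:AH = 5:(-4) ⇒ A = (-7/3, 5/3)
through Y parallel to DL: direction (-1, 0); meets LA at E = (-7/5, 1)
E = L + t·(A−L) with t = 3/5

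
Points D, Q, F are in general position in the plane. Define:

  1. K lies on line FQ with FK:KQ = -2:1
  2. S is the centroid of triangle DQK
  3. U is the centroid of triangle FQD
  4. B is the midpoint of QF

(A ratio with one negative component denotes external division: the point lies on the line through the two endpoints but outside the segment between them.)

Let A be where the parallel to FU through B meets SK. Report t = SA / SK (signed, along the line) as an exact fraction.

Work in coordinates with D = (0, 0), Q = (1, 0), F = (0, 1).
1. K lies on line FQ with FK:KQ = -2:1 ⇒ K = (2, -1)
2. S is the centroid of triangle DQK ⇒ S = (1, -1/3)
3. U is the centroid of triangle FQD ⇒ U = (1/3, 1/3)
4. B is the midpoint of QF ⇒ B = (1/2, 1/2)
through B parallel to FU: direction (1/3, -2/3); meets SK at A = (7/8, -1/4)
A = S + t·(K−S) with t = -1/8

t = -1/8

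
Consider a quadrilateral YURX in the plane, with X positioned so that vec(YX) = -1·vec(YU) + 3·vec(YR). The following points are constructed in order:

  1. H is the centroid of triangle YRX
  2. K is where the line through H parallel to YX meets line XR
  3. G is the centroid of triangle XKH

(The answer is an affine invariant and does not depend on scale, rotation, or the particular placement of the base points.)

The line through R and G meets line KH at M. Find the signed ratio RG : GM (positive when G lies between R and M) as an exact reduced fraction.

RG:GM = -7

Choose coordinates Y = (0, 0), U = (1, 0), R = (0, 1), X = (-1, 3).
1. H is the centroid of triangle YRX ⇒ H = (-1/3, 4/3)
2. K is where the line through H parallel to YX meets line XR ⇒ K = (-2/3, 7/3)
3. G is the centroid of triangle XKH ⇒ G = (-2/3, 20/9)
line RG meets KH at M = (-4/7, 43/21)
G = R + t·(M−R) with t = 7/6, so RG:GM = 7/6:-1/6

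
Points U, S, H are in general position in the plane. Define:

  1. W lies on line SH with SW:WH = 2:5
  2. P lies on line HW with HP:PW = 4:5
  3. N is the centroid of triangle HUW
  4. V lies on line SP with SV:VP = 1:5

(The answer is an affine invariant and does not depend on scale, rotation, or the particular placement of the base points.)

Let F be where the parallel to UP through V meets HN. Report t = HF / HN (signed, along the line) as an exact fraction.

t = 67/26

Assign U = (0, 0), S = (1, 0), H = (0, 1) — the answer is frame-independent, so this choice is without loss of generality.
1. W lies on line SH with SW:WH = 2:5 ⇒ W = (5/7, 2/7)
2. P lies on line HW with HP:PW = 4:5 ⇒ P = (20/63, 43/63)
3. N is the centroid of triangle HUW ⇒ N = (5/21, 3/7)
4. V lies on line SP with SV:VP = 1:5 ⇒ V = (335/378, 43/378)
through V parallel to UP: direction (20/63, 43/63); meets HN at F = (335/546, -43/91)
F = H + t·(N−H) with t = 67/26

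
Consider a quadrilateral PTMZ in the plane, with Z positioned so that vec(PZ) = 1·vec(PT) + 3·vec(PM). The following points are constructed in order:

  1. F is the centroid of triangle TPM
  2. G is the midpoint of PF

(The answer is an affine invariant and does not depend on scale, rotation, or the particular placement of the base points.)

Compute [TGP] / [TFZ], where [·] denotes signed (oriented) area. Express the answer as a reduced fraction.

Set P = (0, 0), T = (1, 0), M = (0, 1), Z = (1, 3); any affine frame gives the same invariant.
1. F is the centroid of triangle TPM ⇒ F = (1/3, 1/3)
2. G is the midpoint of PF ⇒ G = (1/6, 1/6)
2·[TGP] = 1/6, 2·[TFZ] = -2
[TGP]:[TFZ] = 1/6:-2 = -1/12

[TGP]:[TFZ] = -1/12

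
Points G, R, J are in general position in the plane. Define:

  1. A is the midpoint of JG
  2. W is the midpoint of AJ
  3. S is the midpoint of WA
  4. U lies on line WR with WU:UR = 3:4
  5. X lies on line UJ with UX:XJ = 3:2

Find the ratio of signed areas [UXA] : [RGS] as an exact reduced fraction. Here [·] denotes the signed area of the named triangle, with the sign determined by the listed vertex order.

[UXA]:[RGS] = -36/175

Set G = (0, 0), R = (1, 0), J = (0, 1); any affine frame gives the same invariant.
1. A is the midpoint of JG ⇒ A = (0, 1/2)
2. W is the midpoint of AJ ⇒ W = (0, 3/4)
3. S is the midpoint of WA ⇒ S = (0, 5/8)
4. U lies on line WR with WU:UR = 3:4 ⇒ U = (3/7, 3/7)
5. X lies on line UJ with UX:XJ = 3:2 ⇒ X = (6/35, 27/35)
2·[UXA] = 9/70, 2·[RGS] = -5/8
[UXA]:[RGS] = 9/70:-5/8 = -36/175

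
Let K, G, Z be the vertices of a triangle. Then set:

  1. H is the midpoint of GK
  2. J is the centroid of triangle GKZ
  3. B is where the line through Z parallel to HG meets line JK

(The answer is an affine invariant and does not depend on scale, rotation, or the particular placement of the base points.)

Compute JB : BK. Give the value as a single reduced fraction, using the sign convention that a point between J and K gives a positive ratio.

Work in coordinates with K = (0, 0), G = (1, 0), Z = (0, 1).
1. H is the midpoint of GK ⇒ H = (1/2, 0)
2. J is the centroid of triangle GKZ ⇒ J = (1/3, 1/3)
3. B is where the line through Z parallel to HG meets line JK ⇒ B = (1, 1)
B = J + t·(K−J) with t = -2, so JB:BK = t:(1−t) = -2:3

JB:BK = -2/3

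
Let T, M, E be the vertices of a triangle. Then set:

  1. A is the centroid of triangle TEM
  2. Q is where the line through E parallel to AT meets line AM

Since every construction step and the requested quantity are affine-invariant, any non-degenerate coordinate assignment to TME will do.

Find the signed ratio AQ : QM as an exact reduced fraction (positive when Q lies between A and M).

AQ:QM = -1/2

Choose coordinates T = (0, 0), M = (1, 0), E = (0, 1).
1. A is the centroid of triangle TEM ⇒ A = (1/3, 1/3)
2. Q is where the line through E parallel to AT meets line AM ⇒ Q = (-1/3, 2/3)
Q = A + t·(M−A) with t = -1, so AQ:QM = t:(1−t) = -1:2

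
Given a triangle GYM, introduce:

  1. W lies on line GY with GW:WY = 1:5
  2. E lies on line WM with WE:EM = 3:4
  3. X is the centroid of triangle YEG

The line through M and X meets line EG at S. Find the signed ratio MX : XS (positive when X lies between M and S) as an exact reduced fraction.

MX:XS = -5/3

Choose coordinates G = (0, 0), Y = (1, 0), M = (0, 1).
1. W lies on line GY with GW:WY = 1:5 ⇒ W = (1/6, 0)
2. E lies on line WM with WE:EM = 3:4 ⇒ E = (2/21, 3/7)
3. X is the centroid of triangle YEG ⇒ X = (23/63, 1/7)
line MX meets EG at S = (46/315, 23/35)
X = M + t·(S−M) with t = 5/2, so MX:XS = 5/2:-3/2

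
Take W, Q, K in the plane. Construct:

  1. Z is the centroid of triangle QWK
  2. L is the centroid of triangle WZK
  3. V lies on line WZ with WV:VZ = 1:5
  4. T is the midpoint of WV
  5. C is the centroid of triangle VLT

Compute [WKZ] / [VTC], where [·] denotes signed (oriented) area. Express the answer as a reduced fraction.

[WKZ]:[VTC] = 108

Assign W = (0, 0), Q = (1, 0), K = (0, 1) — the answer is frame-independent, so this choice is without loss of generality.
1. Z is the centroid of triangle QWK ⇒ Z = (1/3, 1/3)
2. L is the centroid of triangle WZK ⇒ L = (1/9, 4/9)
3. V lies on line WZ with WV:VZ = 1:5 ⇒ V = (1/18, 1/18)
4. T is the midpoint of WV ⇒ T = (1/36, 1/36)
5. C is the centroid of triangle VLT ⇒ C = (7/108, 19/108)
2·[WKZ] = -1/3, 2·[VTC] = -1/324
[WKZ]:[VTC] = -1/3:-1/324 = 108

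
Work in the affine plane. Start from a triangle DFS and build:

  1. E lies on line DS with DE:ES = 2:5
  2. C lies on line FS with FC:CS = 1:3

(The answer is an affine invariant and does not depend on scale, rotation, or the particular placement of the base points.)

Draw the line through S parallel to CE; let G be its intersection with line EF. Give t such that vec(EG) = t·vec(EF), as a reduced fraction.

t = -3

Assign D = (0, 0), F = (1, 0), S = (0, 1) — the answer is frame-independent, so this choice is without loss of generality.
1. E lies on line DS with DE:ES = 2:5 ⇒ E = (0, 2/7)
2. C lies on line FS with FC:CS = 1:3 ⇒ C = (3/4, 1/4)
through S parallel to CE: direction (-3/4, 1/28); meets EF at G = (-3, 8/7)
G = E + t·(F−E) with t = -3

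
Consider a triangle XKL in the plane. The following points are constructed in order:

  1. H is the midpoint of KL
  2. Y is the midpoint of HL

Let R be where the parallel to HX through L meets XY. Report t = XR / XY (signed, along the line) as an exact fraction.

t = 2

Choose coordinates X = (0, 0), K = (1, 0), L = (0, 1).
1. H is the midpoint of KL ⇒ H = (1/2, 1/2)
2. Y is the midpoint of HL ⇒ Y = (1/4, 3/4)
through L parallel to HX: direction (-1/2, -1/2); meets XY at R = (1/2, 3/2)
R = X + t·(Y−X) with t = 2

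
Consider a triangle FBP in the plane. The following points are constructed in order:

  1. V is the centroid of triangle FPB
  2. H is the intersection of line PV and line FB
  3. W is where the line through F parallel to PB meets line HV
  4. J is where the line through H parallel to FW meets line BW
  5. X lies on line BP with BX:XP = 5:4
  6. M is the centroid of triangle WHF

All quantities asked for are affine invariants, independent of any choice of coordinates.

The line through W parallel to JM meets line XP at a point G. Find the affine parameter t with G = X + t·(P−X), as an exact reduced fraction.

Choose coordinates F = (0, 0), B = (1, 0), P = (0, 1).
1. V is the centroid of triangle FPB ⇒ V = (1/3, 1/3)
2. H is the intersection of line PV and line FB ⇒ H = (1/2, 0)
3. W is where the line through F parallel to PB meets line HV ⇒ W = (1, -1)
4. J is where the line through H parallel to FW meets line BW ⇒ J = (1, -1/2)
5. X lies on line BP with BX:XP = 5:4 ⇒ X = (4/9, 5/9)
6. M is the centroid of triangle WHF ⇒ M = (1/2, -1/3)
through W parallel to JM: direction (-1/2, 1/6); meets XP at G = (5/2, -3/2)
G = X + t·(P−X) with t = -37/8

t = -37/8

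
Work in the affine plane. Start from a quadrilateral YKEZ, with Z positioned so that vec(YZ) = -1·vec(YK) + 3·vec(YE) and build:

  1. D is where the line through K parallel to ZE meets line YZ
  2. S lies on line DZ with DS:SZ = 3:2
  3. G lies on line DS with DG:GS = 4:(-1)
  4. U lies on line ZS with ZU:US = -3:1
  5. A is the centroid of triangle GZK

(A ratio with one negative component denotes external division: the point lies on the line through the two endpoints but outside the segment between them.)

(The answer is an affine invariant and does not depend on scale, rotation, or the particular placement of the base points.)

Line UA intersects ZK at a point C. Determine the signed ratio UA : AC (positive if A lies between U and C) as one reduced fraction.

Set Y = (0, 0), K = (1, 0), E = (0, 1), Z = (-1, 3); any affine frame gives the same invariant.
1. D is where the line through K parallel to ZE meets line YZ ⇒ D = (-2, 6)
2. S lies on line DZ with DS:SZ = 3:2 ⇒ S = (-7/5, 21/5)
3. G lies on line DS with DG:GS = 4:(-1) ⇒ G = (-6/5, 18/5)
4. U lies on line ZS with ZU:US = -3:1 ⇒ U = (-8/5, 24/5)
5. A is the centroid of triangle GZK ⇒ A = (-2/5, 11/5)
line UA meets ZK at C = (-1/4, 15/8)
A = U + t·(C−U) with t = 8/9, so UA:AC = 8/9:1/9

UA:AC = 8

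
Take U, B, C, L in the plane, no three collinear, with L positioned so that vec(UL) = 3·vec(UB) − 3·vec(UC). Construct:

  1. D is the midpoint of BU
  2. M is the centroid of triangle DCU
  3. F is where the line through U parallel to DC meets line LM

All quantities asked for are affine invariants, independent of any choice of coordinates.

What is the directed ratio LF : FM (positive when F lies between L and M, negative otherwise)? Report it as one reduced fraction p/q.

Assign U = (0, 0), B = (1, 0), C = (0, 1), L = (3, -3) — the answer is frame-independent, so this choice is without loss of generality.
1. D is the midpoint of BU ⇒ D = (1/2, 0)
2. M is the centroid of triangle DCU ⇒ M = (1/6, 1/3)
3. F is where the line through U parallel to DC meets line LM ⇒ F = (-9/14, 9/7)
F = L + t·(M−L) with t = 9/7, so LF:FM = t:(1−t) = 9/7:-2/7

LF:FM = -9/2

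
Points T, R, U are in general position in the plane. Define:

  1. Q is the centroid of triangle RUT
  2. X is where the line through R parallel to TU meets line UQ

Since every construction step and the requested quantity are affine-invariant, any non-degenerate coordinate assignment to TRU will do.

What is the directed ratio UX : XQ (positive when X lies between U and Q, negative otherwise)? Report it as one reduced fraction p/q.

Work in coordinates with T = (0, 0), R = (1, 0), U = (0, 1).
1. Q is the centroid of triangle RUT ⇒ Q = (1/3, 1/3)
2. X is where the line through R parallel to TU meets line UQ ⇒ X = (1, -1)
X = U + t·(Q−U) with t = 3, so UX:XQ = t:(1−t) = 3:-2

UX:XQ = -3/2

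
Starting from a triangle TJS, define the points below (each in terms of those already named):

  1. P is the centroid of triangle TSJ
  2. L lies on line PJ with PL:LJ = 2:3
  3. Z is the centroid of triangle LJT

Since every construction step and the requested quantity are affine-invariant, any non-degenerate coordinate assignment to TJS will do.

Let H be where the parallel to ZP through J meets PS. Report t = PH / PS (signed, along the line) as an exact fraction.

t = 5/2

Set T = (0, 0), J = (1, 0), S = (0, 1); any affine frame gives the same invariant.
1. P is the centroid of triangle TSJ ⇒ P = (1/3, 1/3)
2. L lies on line PJ with PL:LJ = 2:3 ⇒ L = (3/5, 1/5)
3. Z is the centroid of triangle LJT ⇒ Z = (8/15, 1/15)
through J parallel to ZP: direction (-1/5, 4/15); meets PS at H = (-1/2, 2)
H = P + t·(S−P) with t = 5/2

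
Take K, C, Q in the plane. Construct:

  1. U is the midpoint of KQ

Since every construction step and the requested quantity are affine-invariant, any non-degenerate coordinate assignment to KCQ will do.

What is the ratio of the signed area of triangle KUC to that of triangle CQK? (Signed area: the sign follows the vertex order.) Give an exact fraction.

[KUC]:[CQK] = -1/2

Set K = (0, 0), C = (1, 0), Q = (0, 1); any affine frame gives the same invariant.
1. U is the midpoint of KQ ⇒ U = (0, 1/2)
2·[KUC] = -1/2, 2·[CQK] = 1
[KUC]:[CQK] = -1/2:1 = -1/2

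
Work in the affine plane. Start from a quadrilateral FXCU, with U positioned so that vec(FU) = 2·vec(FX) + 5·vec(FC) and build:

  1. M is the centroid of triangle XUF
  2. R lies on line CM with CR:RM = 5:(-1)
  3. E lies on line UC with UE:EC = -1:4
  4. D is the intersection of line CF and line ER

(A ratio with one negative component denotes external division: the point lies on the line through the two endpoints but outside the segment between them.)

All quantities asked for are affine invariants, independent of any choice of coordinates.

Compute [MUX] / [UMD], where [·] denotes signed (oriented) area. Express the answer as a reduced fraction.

Set F = (0, 0), X = (1, 0), C = (0, 1), U = (2, 5); any affine frame gives the same invariant.
1. M is the centroid of triangle XUF ⇒ M = (1, 5/3)
2. R lies on line CM with CR:RM = 5:(-1) ⇒ R = (5/4, 11/6)
3. E lies on line UC with UE:EC = -1:4 ⇒ E = (8/3, 19/3)
4. D is the intersection of line CF and line ER ⇒ D = (0, -109/51)
2·[MUX] = -5/3, 2·[UMD] = 8/17
[MUX]:[UMD] = -5/3:8/17 = -85/24

[MUX]:[UMD] = -85/24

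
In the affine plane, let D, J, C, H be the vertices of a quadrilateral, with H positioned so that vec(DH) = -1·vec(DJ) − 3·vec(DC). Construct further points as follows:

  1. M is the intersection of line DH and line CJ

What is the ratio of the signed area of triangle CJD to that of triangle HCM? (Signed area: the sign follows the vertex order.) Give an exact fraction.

Work in coordinates with D = (0, 0), J = (1, 0), C = (0, 1), H = (-1, -3).
1. M is the intersection of line DH and line CJ ⇒ M = (1/4, 3/4)
2·[CJD] = -1, 2·[HCM] = -5/4
[CJD]:[HCM] = -1:-5/4 = 4/5

[CJD]:[HCM] = 4/5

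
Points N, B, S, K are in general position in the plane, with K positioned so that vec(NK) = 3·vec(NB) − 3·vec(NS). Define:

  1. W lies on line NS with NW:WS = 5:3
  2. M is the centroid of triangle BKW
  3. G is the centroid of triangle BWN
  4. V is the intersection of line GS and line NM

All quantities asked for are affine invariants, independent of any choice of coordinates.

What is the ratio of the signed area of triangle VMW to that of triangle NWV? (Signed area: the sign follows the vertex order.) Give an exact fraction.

[VMW]:[NWV] = -11/8

Set N = (0, 0), B = (1, 0), S = (0, 1), K = (3, -3); any affine frame gives the same invariant.
1. W lies on line NS with NW:WS = 5:3 ⇒ W = (0, 5/8)
2. M is the centroid of triangle BKW ⇒ M = (4/3, -19/24)
3. G is the centroid of triangle BWN ⇒ G = (1/3, 5/24)
4. V is the intersection of line GS and line NM ⇒ V = (32/57, -1/3)
2·[VMW] = 55/114, 2·[NWV] = -20/57
[VMW]:[NWV] = 55/114:-20/57 = -11/8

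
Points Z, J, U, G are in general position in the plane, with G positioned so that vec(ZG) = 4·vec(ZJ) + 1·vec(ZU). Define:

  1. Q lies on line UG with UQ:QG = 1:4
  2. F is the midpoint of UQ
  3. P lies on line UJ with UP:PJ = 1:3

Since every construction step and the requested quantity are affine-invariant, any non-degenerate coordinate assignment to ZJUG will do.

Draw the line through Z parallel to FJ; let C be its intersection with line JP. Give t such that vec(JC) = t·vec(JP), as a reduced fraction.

Work in coordinates with Z = (0, 0), J = (1, 0), U = (0, 1), G = (4, 1).
1. Q lies on line UG with UQ:QG = 1:4 ⇒ Q = (4/5, 1)
2. F is the midpoint of UQ ⇒ F = (2/5, 1)
3. P lies on line UJ with UP:PJ = 1:3 ⇒ P = (1/4, 3/4)
through Z parallel to FJ: direction (3/5, -1); meets JP at C = (-3/2, 5/2)
C = J + t·(P−J) with t = 10/3

t = 10/3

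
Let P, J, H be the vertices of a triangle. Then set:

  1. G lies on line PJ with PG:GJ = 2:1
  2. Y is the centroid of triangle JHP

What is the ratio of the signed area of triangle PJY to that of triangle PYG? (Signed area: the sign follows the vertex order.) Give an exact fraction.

Work in coordinates with P = (0, 0), J = (1, 0), H = (0, 1).
1. G lies on line PJ with PG:GJ = 2:1 ⇒ G = (2/3, 0)
2. Y is the centroid of triangle JHP ⇒ Y = (1/3, 1/3)
2·[PJY] = 1/3, 2·[PYG] = -2/9
[PJY]:[PYG] = 1/3:-2/9 = -3/2

[PJY]:[PYG] = -3/2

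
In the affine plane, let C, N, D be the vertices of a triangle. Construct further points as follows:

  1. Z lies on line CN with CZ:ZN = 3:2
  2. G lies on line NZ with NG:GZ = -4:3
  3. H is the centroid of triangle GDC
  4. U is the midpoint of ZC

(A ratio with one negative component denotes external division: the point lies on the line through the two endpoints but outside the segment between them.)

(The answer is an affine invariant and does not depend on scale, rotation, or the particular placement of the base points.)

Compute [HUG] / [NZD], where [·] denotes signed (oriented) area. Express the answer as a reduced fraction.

Work in coordinates with C = (0, 0), N = (1, 0), D = (0, 1).
1. Z lies on line CN with CZ:ZN = 3:2 ⇒ Z = (3/5, 0)
2. G lies on line NZ with NG:GZ = -4:3 ⇒ G = (-3/5, 0)
3. H is the centroid of triangle GDC ⇒ H = (-1/5, 1/3)
4. U is the midpoint of ZC ⇒ U = (3/10, 0)
2·[HUG] = -3/10, 2·[NZD] = -2/5
[HUG]:[NZD] = -3/10:-2/5 = 3/4

[HUG]:[NZD] = 3/4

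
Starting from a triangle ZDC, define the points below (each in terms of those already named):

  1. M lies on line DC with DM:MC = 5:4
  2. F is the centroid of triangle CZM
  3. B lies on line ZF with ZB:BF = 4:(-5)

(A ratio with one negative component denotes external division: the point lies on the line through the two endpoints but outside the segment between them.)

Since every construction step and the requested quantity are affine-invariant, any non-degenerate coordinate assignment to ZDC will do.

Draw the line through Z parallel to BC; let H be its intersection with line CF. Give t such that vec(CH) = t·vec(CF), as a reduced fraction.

Assign Z = (0, 0), D = (1, 0), C = (0, 1) — the answer is frame-independent, so this choice is without loss of generality.
1. M lies on line DC with DM:MC = 5:4 ⇒ M = (4/9, 5/9)
2. F is the centroid of triangle CZM ⇒ F = (4/27, 14/27)
3. B lies on line ZF with ZB:BF = 4:(-5) ⇒ B = (-16/27, -56/27)
through Z parallel to BC: direction (16/27, 83/27); meets CF at H = (16/135, 83/135)
H = C + t·(F−C) with t = 4/5

t = 4/5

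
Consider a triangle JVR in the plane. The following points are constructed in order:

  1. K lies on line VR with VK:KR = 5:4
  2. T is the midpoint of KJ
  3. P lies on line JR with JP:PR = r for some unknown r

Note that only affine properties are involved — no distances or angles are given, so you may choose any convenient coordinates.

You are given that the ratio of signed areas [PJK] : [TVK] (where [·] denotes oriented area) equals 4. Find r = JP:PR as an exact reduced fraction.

r = -5/3

Choose coordinates J = (0, 0), V = (1, 0), R = (0, 1).
1. K lies on line VR with VK:KR = 5:4 ⇒ K = (4/9, 5/9)
2. T is the midpoint of KJ ⇒ T = (2/9, 5/18)
3. With JP:PR = r, write λ = r/(r+1) so P = J + λ·(R−J); P is affine-linear in λ
Every point depending on P is an affine combination of P and λ-independent points, so each such coordinate is linear in λ; the λ² term in each signed area is a multiple of (R−J)×(R−J) = 0, so 2·[PJK] and 2·[TVK] are each linear in λ. Evaluating at λ=0 and λ=1:
  2·[PJK] = 4/9·λ,   2·[TVK] = 5/18
So [PJK]:[TVK] = (4/9·λ) / (5/18). Setting this equal to 4:
  4/9·λ = 4·(5/18)  ⇒  λ = 5/2
Then r = λ/(1−λ) = (5/2)/(-3/2) = -5/3. Check: with r = -5/3, P = (0, 5/2) and [PJK]:[TVK] = 4 as required.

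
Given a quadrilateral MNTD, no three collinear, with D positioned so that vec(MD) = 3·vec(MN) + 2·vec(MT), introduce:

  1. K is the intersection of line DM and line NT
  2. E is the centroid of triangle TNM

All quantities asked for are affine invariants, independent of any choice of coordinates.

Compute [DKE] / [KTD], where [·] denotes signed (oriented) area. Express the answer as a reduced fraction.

[DKE]:[KTD] = 1/9

Choose coordinates M = (0, 0), N = (1, 0), T = (0, 1), D = (3, 2).
1. K is the intersection of line DM and line NT ⇒ K = (3/5, 2/5)
2. E is the centroid of triangle TNM ⇒ E = (1/3, 1/3)
2·[DKE] = -4/15, 2·[KTD] = -12/5
[DKE]:[KTD] = -4/15:-12/5 = 1/9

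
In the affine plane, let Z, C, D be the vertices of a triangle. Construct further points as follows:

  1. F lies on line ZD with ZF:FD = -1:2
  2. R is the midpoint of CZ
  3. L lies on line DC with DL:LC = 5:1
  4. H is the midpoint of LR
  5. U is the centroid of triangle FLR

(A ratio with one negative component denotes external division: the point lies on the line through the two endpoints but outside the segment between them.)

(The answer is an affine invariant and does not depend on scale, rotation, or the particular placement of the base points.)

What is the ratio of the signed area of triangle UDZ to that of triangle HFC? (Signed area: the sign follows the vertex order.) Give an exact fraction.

Work in coordinates with Z = (0, 0), C = (1, 0), D = (0, 1).
1. F lies on line ZD with ZF:FD = -1:2 ⇒ F = (0, -1)
2. R is the midpoint of CZ ⇒ R = (1/2, 0)
3. L lies on line DC with DL:LC = 5:1 ⇒ L = (5/6, 1/6)
4. H is the midpoint of LR ⇒ H = (2/3, 1/12)
5. U is the centroid of triangle FLR ⇒ U = (4/9, -5/18)
2·[UDZ] = 4/9, 2·[HFC] = 5/12
[UDZ]:[HFC] = 4/9:5/12 = 16/15

[UDZ]:[HFC] = 16/15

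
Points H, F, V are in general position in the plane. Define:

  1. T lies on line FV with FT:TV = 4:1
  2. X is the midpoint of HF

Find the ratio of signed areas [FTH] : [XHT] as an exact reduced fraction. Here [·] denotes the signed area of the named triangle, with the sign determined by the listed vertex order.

Assign H = (0, 0), F = (1, 0), V = (0, 1) — the answer is frame-independent, so this choice is without loss of generality.
1. T lies on line FV with FT:TV = 4:1 ⇒ T = (1/5, 4/5)
2. X is the midpoint of HF ⇒ X = (1/2, 0)
2·[FTH] = 4/5, 2·[XHT] = -2/5
[FTH]:[XHT] = 4/5:-2/5 = -2

[FTH]:[XHT] = -2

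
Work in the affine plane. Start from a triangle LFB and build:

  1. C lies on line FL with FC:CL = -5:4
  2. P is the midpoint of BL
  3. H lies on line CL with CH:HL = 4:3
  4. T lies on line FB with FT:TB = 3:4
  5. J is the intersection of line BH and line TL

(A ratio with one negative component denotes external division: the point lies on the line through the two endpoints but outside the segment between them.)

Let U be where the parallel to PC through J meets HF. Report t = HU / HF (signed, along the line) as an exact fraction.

Work in coordinates with L = (0, 0), F = (1, 0), B = (0, 1).
1. C lies on line FL with FC:CL = -5:4 ⇒ C = (-4, 0)
2. P is the midpoint of BL ⇒ P = (0, 1/2)
3. H lies on line CL with CH:HL = 4:3 ⇒ H = (-12/7, 0)
4. T lies on line FB with FT:TB = 3:4 ⇒ T = (4/7, 3/7)
5. J is the intersection of line BH and line TL ⇒ J = (6, 9/2)
through J parallel to PC: direction (-4, -1/2); meets HF at U = (-30, 0)
U = H + t·(F−H) with t = -198/19

t = -198/19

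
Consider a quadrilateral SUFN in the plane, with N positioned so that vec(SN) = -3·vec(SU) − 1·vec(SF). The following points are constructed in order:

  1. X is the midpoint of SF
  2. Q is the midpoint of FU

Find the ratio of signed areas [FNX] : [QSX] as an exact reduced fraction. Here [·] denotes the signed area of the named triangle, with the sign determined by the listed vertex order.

[FNX]:[QSX] = -6

Choose coordinates S = (0, 0), U = (1, 0), F = (0, 1), N = (-3, -1).
1. X is the midpoint of SF ⇒ X = (0, 1/2)
2. Q is the midpoint of FU ⇒ Q = (1/2, 1/2)
2·[FNX] = 3/2, 2·[QSX] = -1/4
[FNX]:[QSX] = 3/2:-1/4 = -6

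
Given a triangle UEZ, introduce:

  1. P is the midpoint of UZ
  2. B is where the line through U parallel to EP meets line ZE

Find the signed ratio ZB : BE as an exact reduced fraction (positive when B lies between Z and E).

ZB:BE = -2

Assign U = (0, 0), E = (1, 0), Z = (0, 1) — the answer is frame-independent, so this choice is without loss of generality.
1. P is the midpoint of UZ ⇒ P = (0, 1/2)
2. B is where the line through U parallel to EP meets line ZE ⇒ B = (2, -1)
B = Z + t·(E−Z) with t = 2, so ZB:BE = t:(1−t) = 2:-1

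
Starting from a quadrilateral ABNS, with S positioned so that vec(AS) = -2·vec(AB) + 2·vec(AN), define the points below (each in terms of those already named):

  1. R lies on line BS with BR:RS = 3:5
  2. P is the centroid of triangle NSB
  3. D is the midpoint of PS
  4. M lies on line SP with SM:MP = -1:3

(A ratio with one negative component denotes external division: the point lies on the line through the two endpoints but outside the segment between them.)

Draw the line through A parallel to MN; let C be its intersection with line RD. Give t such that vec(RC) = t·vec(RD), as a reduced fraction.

Work in coordinates with A = (0, 0), B = (1, 0), N = (0, 1), S = (-2, 2).
1. R lies on line BS with BR:RS = 3:5 ⇒ R = (-1/8, 3/4)
2. P is the centroid of triangle NSB ⇒ P = (-1/3, 1)
3. D is the midpoint of PS ⇒ D = (-7/6, 3/2)
4. M lies on line SP with SM:MP = -1:3 ⇒ M = (-17/6, 5/2)
through A parallel to MN: direction (17/6, -3/2); meets RD at C = (187/54, -11/6)
C = R + t·(D−R) with t = -31/9

t = -31/9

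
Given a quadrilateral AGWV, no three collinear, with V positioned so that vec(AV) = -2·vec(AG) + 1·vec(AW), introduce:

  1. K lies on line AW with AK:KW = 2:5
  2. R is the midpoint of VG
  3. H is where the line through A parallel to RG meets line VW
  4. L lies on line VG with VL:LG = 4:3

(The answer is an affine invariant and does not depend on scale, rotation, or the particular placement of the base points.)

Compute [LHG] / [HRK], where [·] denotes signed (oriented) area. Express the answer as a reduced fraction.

[LHG]:[HRK] = -3/2

Assign A = (0, 0), G = (1, 0), W = (0, 1), V = (-2, 1) — the answer is frame-independent, so this choice is without loss of generality.
1. K lies on line AW with AK:KW = 2:5 ⇒ K = (0, 2/7)
2. R is the midpoint of VG ⇒ R = (-1/2, 1/2)
3. H is where the line through A parallel to RG meets line VW ⇒ H = (-3, 1)
4. L lies on line VG with VL:LG = 4:3 ⇒ L = (-2/7, 3/7)
2·[LHG] = 3/7, 2·[HRK] = -2/7
[LHG]:[HRK] = 3/7:-2/7 = -3/2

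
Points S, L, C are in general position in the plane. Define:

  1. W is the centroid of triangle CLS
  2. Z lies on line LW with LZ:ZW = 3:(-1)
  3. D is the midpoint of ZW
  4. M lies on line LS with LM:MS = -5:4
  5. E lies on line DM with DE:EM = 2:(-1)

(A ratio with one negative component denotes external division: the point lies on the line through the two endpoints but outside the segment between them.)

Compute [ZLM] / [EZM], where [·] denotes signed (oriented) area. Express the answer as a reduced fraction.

Choose coordinates S = (0, 0), L = (1, 0), C = (0, 1).
1. W is the centroid of triangle CLS ⇒ W = (1/3, 1/3)
2. Z lies on line LW with LZ:ZW = 3:(-1) ⇒ Z = (0, 1/2)
3. D is the midpoint of ZW ⇒ D = (1/6, 5/12)
4. M lies on line LS with LM:MS = -5:4 ⇒ M = (-4, 0)
5. E lies on line DM with DE:EM = 2:(-1) ⇒ E = (-49/6, -5/12)
2·[ZLM] = -5/2, 2·[EZM] = -5/12
[ZLM]:[EZM] = -5/2:-5/12 = 6

[ZLM]:[EZM] = 6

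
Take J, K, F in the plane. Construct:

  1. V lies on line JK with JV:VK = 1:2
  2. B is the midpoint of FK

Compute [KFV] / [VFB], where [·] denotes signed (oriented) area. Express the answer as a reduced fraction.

Choose coordinates J = (0, 0), K = (1, 0), F = (0, 1).
1. V lies on line JK with JV:VK = 1:2 ⇒ V = (1/3, 0)
2. B is the midpoint of FK ⇒ B = (1/2, 1/2)
2·[KFV] = 2/3, 2·[VFB] = -1/3
[KFV]:[VFB] = 2/3:-1/3 = -2

[KFV]:[VFB] = -2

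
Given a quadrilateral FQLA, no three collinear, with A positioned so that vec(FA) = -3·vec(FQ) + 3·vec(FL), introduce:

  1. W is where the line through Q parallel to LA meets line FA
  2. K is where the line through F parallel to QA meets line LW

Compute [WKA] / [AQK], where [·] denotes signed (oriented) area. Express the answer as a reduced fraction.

Choose coordinates F = (0, 0), Q = (1, 0), L = (0, 1), A = (-3, 3).
1. W is where the line through Q parallel to LA meets line FA ⇒ W = (-2, 2)
2. K is where the line through F parallel to QA meets line LW ⇒ K = (-4, 3)
2·[WKA] = -1, 2·[AQK] = -3
[WKA]:[AQK] = -1:-3 = 1/3

[WKA]:[AQK] = 1/3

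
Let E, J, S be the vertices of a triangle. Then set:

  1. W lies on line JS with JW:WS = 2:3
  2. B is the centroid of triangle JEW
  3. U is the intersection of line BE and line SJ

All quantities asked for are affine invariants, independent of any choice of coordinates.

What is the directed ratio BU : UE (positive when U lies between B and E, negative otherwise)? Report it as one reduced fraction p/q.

Choose coordinates E = (0, 0), J = (1, 0), S = (0, 1).
1. W lies on line JS with JW:WS = 2:3 ⇒ W = (3/5, 2/5)
2. B is the centroid of triangle JEW ⇒ B = (8/15, 2/15)
3. U is the intersection of line BE and line SJ ⇒ U = (4/5, 1/5)
U = B + t·(E−B) with t = -1/2, so BU:UE = t:(1−t) = -1/2:3/2

BU:UE = -1/3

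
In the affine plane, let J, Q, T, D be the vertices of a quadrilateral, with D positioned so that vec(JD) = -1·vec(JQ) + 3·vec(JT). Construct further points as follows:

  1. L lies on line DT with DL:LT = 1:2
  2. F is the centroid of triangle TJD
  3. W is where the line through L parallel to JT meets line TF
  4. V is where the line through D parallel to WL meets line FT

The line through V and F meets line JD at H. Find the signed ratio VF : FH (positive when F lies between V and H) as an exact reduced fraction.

VF:FH = -4

Set J = (0, 0), Q = (1, 0), T = (0, 1), D = (-1, 3); any affine frame gives the same invariant.
1. L lies on line DT with DL:LT = 1:2 ⇒ L = (-2/3, 7/3)
2. F is the centroid of triangle TJD ⇒ F = (-1/3, 4/3)
3. W is where the line through L parallel to JT meets line TF ⇒ W = (-2/3, 5/3)
4. V is where the line through D parallel to WL meets line FT ⇒ V = (-1, 2)
line VF meets JD at H = (-1/2, 3/2)
F = V + t·(H−V) with t = 4/3, so VF:FH = 4/3:-1/3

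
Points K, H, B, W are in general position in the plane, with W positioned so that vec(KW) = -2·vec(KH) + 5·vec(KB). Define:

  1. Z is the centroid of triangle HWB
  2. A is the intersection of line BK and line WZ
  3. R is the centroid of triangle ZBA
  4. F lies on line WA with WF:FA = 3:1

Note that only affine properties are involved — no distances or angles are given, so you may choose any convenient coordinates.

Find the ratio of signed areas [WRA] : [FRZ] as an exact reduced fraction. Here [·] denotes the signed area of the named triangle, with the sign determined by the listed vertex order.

Work in coordinates with K = (0, 0), H = (1, 0), B = (0, 1), W = (-2, 5).
1. Z is the centroid of triangle HWB ⇒ Z = (-1/3, 2)
2. A is the intersection of line BK and line WZ ⇒ A = (0, 7/5)
3. R is the centroid of triangle ZBA ⇒ R = (-1/9, 22/15)
4. F lies on line WA with WF:FA = 3:1 ⇒ F = (-1/2, 23/10)
2·[WRA] = 4/15, 2·[FRZ] = 1/45
[WRA]:[FRZ] = 4/15:1/45 = 12

[WRA]:[FRZ] = 12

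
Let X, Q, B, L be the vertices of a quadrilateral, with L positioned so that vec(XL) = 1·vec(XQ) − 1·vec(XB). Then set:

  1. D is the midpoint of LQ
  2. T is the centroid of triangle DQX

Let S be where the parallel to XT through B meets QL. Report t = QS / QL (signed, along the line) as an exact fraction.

Assign X = (0, 0), Q = (1, 0), B = (0, 1), L = (1, -1) — the answer is frame-independent, so this choice is without loss of generality.
1. D is the midpoint of LQ ⇒ D = (1, -1/2)
2. T is the centroid of triangle DQX ⇒ T = (2/3, -1/6)
through B parallel to XT: direction (2/3, -1/6); meets QL at S = (1, 3/4)
S = Q + t·(L−Q) with t = -3/4

t = -3/4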